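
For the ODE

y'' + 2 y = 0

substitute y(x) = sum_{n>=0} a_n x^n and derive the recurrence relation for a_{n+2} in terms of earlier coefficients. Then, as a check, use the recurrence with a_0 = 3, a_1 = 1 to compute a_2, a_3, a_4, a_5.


Substitute y = sum_n a_n x^n into y'' + (const) y = 0.
y''(x) = sum_{n>=0} (n+2)(n+1) a_{n+2} x^n.
The ODE becomes sum_n [(n+2)(n+1) a_{n+2} + 2 a_n] x^n = 0.
Setting each coefficient to zero gives the recurrence:
  (n+2)(n+1) a_{n+2} + 2 a_n = 0,
  a_{n+2} = -2 / ((n+1)(n+2)) a_n.

Check with a_0 = 3, a_1 = 1 (apply the recurrence for n = 0, 1, 2, 3): a_0 = 3, a_1 = 1, a_2 = -3, a_3 = -1/3, a_4 = 1/2, a_5 = 1/30.

a_{n+2} = -2/((n+1)(n+2)) * a_n; check: a_0 = 3, a_1 = 1, a_2 = -3, a_3 = -1/3, a_4 = 1/2, a_5 = 1/30


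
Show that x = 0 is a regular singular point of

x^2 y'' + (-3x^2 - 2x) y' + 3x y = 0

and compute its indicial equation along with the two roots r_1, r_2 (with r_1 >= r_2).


Divide by x^2 to reach normal form y'' + P_1(x) y' + P_2(x) y = 0 with P_1(x) = -3 - 2/x and P_2(x) = 3/x.
x = 0 is a singular point because the y'-coefficient -3 - 2/x has a pole at x = 0 and the y-coefficient 3/x has a pole at x = 0.
It is a regular singular point because x P_1(x) = p(x) = -3x - 2 and x^2 P_2(x) = q(x) = 3x are polynomials, hence analytic at x = 0.
p(0) = -2,  q(0) = 0.
Indicial equation: r(r-1) + p(0) r + q(0) = 0, i.e. r^2 + (p(0) - 1) r + q(0) = 0, i.e. r^2 - 3 r = 0.
Discriminant: (-3)^2 - 4(0) = 9, so r = (3 ± 3)/2.
Solving: r_1 = 3, r_2 = 0.

indicial: r^2 - 3 r = 0; roots r_1 = 3, r_2 = 0


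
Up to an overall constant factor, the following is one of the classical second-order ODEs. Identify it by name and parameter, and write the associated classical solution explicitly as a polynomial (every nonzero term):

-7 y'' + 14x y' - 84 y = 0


All three coefficients share the factor -7; dividing through by -7 gives  y'' - 2x y' + 12 y = 0.
This matches the Hermite equation y'' - 2x y' + 2n y = 0 with 2n = 12, so n = 6; the polynomial solution is H_6(x).
With y = sum_k a_k x^k, matching x^k gives (k+2)(k+1) a_{k+2} = 2(k - n) a_k = 2(k - 6) a_k. The right side vanishes at k = 6, so the series with the parity of 6 terminates at degree 6.
Standard normalization: leading coefficient of H_n is 2^n, so a_6 = 2^6 = 64. Work downward with a_k = (k+1)(k+2) a_{k+2} / (2(k - n)):
  a_4 = (5)(6)(64) / (2(4 - 6)) = 1920/(-4) = -480
  a_2 = (3)(4)(-480) / (2(2 - 6)) = -5760/(-8) = 720
  a_0 = (1)(2)(720) / (2(0 - 6)) = 1440/(-12) = -120
Hence H_6(x) = 64 x^6 - 480 x^4 + 720 x^2 - 120.

H_6(x); series = 64 x^6 - 480 x^4 + 720 x^2 - 120


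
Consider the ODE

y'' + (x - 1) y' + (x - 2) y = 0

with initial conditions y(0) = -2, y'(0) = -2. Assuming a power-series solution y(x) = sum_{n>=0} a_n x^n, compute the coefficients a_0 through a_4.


Ansatz: y(x) = sum_{n>=0} a_n x^n, so y'(x) = sum_{n>=1} n a_n x^(n-1) and y''(x) = sum_{n>=2} n(n-1) a_n x^(n-2).
Substitute into P(x) y'' + Q(x) y' + R(x) y = 0 with P(x) = 1, Q(x) = x - 1, R(x) = x - 2, and match powers of x.
Initial conditions: a_0 = -2, a_1 = -2.
Setting the coefficient of each power of x to zero and solving order by order (substituting the coefficients already found):
  x^0: 2 a_2 - a_1 - 2 a_0 = 0  ->  2 a_2 = a_1 + 2 a_0 = -6  ->  a_2 = -3
  x^1: 6 a_3 - 2 a_2 - a_1 + a_0 = 0  ->  6 a_3 = 2 a_2 + a_1 - a_0 = -6  ->  a_3 = -1
  x^2: 12 a_4 - 3 a_3 + a_1 = 0  ->  12 a_4 = 3 a_3 - a_1 = -1  ->  a_4 = -1/12
Truncated series: y(x) = -2 - 2 x - 3 x^2 - x^3 - (1/12) x^4 + O(x^5).

a_0 = -2; a_1 = -2; a_2 = -3; a_3 = -1; a_4 = -1/12


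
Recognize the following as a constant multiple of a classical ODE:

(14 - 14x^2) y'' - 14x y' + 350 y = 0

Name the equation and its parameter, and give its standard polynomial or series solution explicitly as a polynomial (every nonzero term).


All three coefficients share the factor 14; dividing through by 14 gives  (1 - x^2) y'' - x y' + 25 y = 0.
This matches the Chebyshev equation (1 - x^2) y'' - x y' + n^2 y = 0 (note the -x y' term, not -2x y') with n^2 = 25, so n = 5; the polynomial solution is T_5(x).
With y = sum_k a_k x^k, matching x^k gives (k+2)(k+1) a_{k+2} = (k^2 - n^2) a_k = (k - 5)(k + 5) a_k. The right side vanishes at k = 5, so the series with the parity of 5 terminates at degree 5.
Standard normalization: leading coefficient of T_n is 2^(n-1), so a_5 = 2^4 = 16. Work downward with a_k = (k+1)(k+2) a_{k+2} / ((k - 5)(k + 5)):
  a_3 = (4)(5)(16) / ((3 - 5)(3 + 5)) = 320/(-16) = -20
  a_1 = (2)(3)(-20) / ((1 - 5)(1 + 5)) = -120/(-24) = 5
Hence T_5(x) = 16 x^5 - 20 x^3 + 5 x.

T_5(x); series = 16 x^5 - 20 x^3 + 5 x


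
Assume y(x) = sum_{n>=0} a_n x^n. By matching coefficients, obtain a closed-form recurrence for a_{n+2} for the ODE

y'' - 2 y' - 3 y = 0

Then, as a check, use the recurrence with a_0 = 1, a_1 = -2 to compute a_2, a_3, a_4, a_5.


Substitute y = sum_n a_n x^n.
y''(x) has coefficient (n+2)(n+1) a_{n+2} at x^n;
-2 y'(x) has coefficient -2 (n+1) a_{n+1} at x^n;
-3 y(x) has coefficient -3 a_n at x^n.
Matching x^n: (n+2)(n+1) a_{n+2} - 2 (n+1) a_{n+1} - 3 a_n = 0.
Thus a_{n+2} = [2 (n+1) a_{n+1} + 3 a_n] / ((n+1)(n+2)).

Check with a_0 = 1, a_1 = -2 (apply the recurrence for n = 0, 1, 2, 3): a_0 = 1, a_1 = -2, a_2 = -1/2, a_3 = -4/3, a_4 = -19/24, a_5 = -31/60.

a_(n+2) = [2 (n+1) a_(n+1) + 3 a_n] / ((n+1)(n+2)); check: a_0 = 1, a_1 = -2, a_2 = -1/2, a_3 = -4/3, a_4 = -19/24, a_5 = -31/60


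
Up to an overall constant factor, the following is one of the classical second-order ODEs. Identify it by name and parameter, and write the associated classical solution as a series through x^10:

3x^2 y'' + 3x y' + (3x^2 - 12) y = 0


All three coefficients share the factor 3; dividing through by 3 gives  x^2 y'' + x y' + (x^2 - 4) y = 0.
This matches the Bessel equation x^2 y'' + x y' + (x^2 - nu^2) y = 0 with nu^2 = 4, so nu = 2; the solution bounded at x = 0 is J_2(x).
Frobenius at x = 0: indicial roots ±nu; for r = nu the recurrence k(k + 2nu) c_k = -c_{k-2} gives the standard series J_nu(x) = sum_{k>=0} (-1)^k / (k! (k+nu)!) (x/2)^(2k+nu). Evaluate the first 5 terms:
  k = 0: (-1)^0 / (0! * 2! * 2^2) x^2 = 1/(1*2*4) x^2 = (1/8) x^2
  k = 1: (-1)^1 / (1! * 3! * 2^4) x^4 = -1/(1*6*16) x^4 = (-1/96) x^4
  k = 2: (-1)^2 / (2! * 4! * 2^6) x^6 = 1/(2*24*64) x^6 = (1/3072) x^6
  k = 3: (-1)^3 / (3! * 5! * 2^8) x^8 = -1/(6*120*256) x^8 = (-1/184320) x^8
  k = 4: (-1)^4 / (4! * 6! * 2^10) x^10 = 1/(24*720*1024) x^10 = (1/17694720) x^10
Hence J_2(x) = x^10/17694720 - x^8/184320 + x^6/3072 - x^4/96 + x^2/8 + ....

J_2(x); series = x^10/17694720 - x^8/184320 + x^6/3072 - x^4/96 + x^2/8


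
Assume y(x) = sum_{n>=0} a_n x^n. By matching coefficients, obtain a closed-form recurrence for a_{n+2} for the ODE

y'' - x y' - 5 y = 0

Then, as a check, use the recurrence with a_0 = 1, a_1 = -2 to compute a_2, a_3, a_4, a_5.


Substitute y = sum_n a_n x^n.
y''(x) has coefficient (n+2)(n+1) a_{n+2} at x^n;
-x y'(x) has coefficient -n a_n at x^n (shift);
-5 y(x) has coefficient -5 a_n at x^n.
Matching x^n: (n+2)(n+1) a_{n+2} + (-n - 5) a_n = 0.
Thus a_{n+2} = (n + 5) / ((n+1)(n+2)) * a_n.

Check with a_0 = 1, a_1 = -2 (apply the recurrence for n = 0, 1, 2, 3): a_0 = 1, a_1 = -2, a_2 = 5/2, a_3 = -2, a_4 = 35/24, a_5 = -4/5.

a_(n+2) = (n + 5) / ((n+1)(n+2)) * a_n; check: a_0 = 1, a_1 = -2, a_2 = 5/2, a_3 = -2, a_4 = 35/24, a_5 = -4/5


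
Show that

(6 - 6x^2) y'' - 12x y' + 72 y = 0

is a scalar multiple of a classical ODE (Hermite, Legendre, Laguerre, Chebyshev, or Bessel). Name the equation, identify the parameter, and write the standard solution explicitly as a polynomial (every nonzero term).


All three coefficients share the factor 6; dividing through by 6 gives  (1 - x^2) y'' - 2x y' + 12 y = 0.
This matches the Legendre equation (1 - x^2) y'' - 2x y' + n(n+1) y = 0 (note the -2x y' term) with n(n+1) = 12, so n = 3; the polynomial solution is P_3(x).
With y = sum_k a_k x^k, matching x^k gives (k+2)(k+1) a_{k+2} = [k(k+1) - n(n+1)] a_k = (k - 3)(k + 4) a_k. The right side vanishes at k = 3, so the series with the parity of 3 terminates at degree 3.
Standard normalization (P_n(1) = 1): leading coefficient (2n)!/(2^n (n!)^2) = 720/(8*36) = 5/2, so a_3 = 5/2. Work downward with a_k = (k+1)(k+2) a_{k+2} / ((k - 3)(k + 4)):
  a_1 = (2)(3)(5/2) / ((1 - 3)(1 + 4)) = 15/(-10) = -3/2
Hence P_3(x) = 5 x^3/2 - 3 x/2.

P_3(x); series = 5 x^3/2 - 3 x/2


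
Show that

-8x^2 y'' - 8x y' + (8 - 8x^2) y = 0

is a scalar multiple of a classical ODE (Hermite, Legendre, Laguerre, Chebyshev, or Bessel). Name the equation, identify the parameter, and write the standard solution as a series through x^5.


All three coefficients share the factor -8; dividing through by -8 gives  x^2 y'' + x y' + (x^2 - 1) y = 0.
This matches the Bessel equation x^2 y'' + x y' + (x^2 - nu^2) y = 0 with nu^2 = 1, so nu = 1; the solution bounded at x = 0 is J_1(x).
Frobenius at x = 0: indicial roots ±nu; for r = nu the recurrence k(k + 2nu) c_k = -c_{k-2} gives the standard series J_nu(x) = sum_{k>=0} (-1)^k / (k! (k+nu)!) (x/2)^(2k+nu). Evaluate the first 3 terms:
  k = 0: (-1)^0 / (0! * 1! * 2^1) x^1 = 1/(1*1*2) x^1 = (1/2) x^1
  k = 1: (-1)^1 / (1! * 2! * 2^3) x^3 = -1/(1*2*8) x^3 = (-1/16) x^3
  k = 2: (-1)^2 / (2! * 3! * 2^5) x^5 = 1/(2*6*32) x^5 = (1/384) x^5
Hence J_1(x) = x^5/384 - x^3/16 + x/2 + ....

J_1(x); series = x^5/384 - x^3/16 + x/2


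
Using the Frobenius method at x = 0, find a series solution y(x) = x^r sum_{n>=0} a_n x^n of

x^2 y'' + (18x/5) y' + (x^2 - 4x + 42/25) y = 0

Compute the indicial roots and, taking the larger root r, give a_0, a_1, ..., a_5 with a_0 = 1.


Write in Frobenius form y'' + (p(x)/x) y' + (q(x)/x^2) y = 0:
  p(x) = 18/5,  q(x) = x^2 - 4x + 42/25.
Indicial equation: r(r-1) + (18/5) r + (42/25) = 0 -> roots r_1 = -6/5, r_2 = -7/5.
Take r = r_1 = -6/5. Let y(x) = x^r sum_{n>=0} a_n x^n with a_0 = 1.
Substitute y = x^r sum a_n x^n and match x^{r+n}. The recurrence is
  D(n) a_n - 4 a_{n-1} + 1 a_{n-2} = 0,  where D(n) = (r+n)(r+n-1) + (18/5)(r+n) + (42/25).
  a_n = [4 a_{n-1} - 1 a_{n-2}] / D(n).
Since the indicial polynomial factors as (r - r_1)(r - r_2), D(n) = (r_1 + n - r_1)(r_1 + n - r_2) = n(n + 1/5).
Evaluating step by step (a_0 = 1):
  n = 1: D(1) = 1(1 + 1/5) = 6/5; numerator = 4(1) = 4; a_1 = (4)/(6/5) = 10/3
  n = 2: D(2) = 2(2 + 1/5) = 22/5; numerator = 4(10/3) - 1(1) = 37/3; a_2 = (37/3)/(22/5) = 185/66
  n = 3: D(3) = 3(3 + 1/5) = 48/5; numerator = 4(185/66) - 1(10/3) = 260/33; a_3 = (260/33)/(48/5) = 325/396
  n = 4: D(4) = 4(4 + 1/5) = 84/5; numerator = 4(325/396) - 1(185/66) = 95/198; a_4 = (95/198)/(84/5) = 475/16632
  n = 5: D(5) = 5(5 + 1/5) = 26; numerator = 4(475/16632) - 1(325/396) = -5875/8316; a_5 = (-5875/8316)/(26) = -5875/216216

r = -6/5; a_0 = 1; a_1 = 10/3; a_2 = 185/66; a_3 = 325/396; a_4 = 475/16632; a_5 = -5875/216216


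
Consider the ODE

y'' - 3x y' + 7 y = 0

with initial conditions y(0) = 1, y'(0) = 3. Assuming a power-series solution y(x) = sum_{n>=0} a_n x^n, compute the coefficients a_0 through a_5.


Ansatz: y(x) = sum_{n>=0} a_n x^n, so y'(x) = sum_{n>=1} n a_n x^(n-1) and y''(x) = sum_{n>=2} n(n-1) a_n x^(n-2).
Substitute into P(x) y'' + Q(x) y' + R(x) y = 0 with P(x) = 1, Q(x) = -3x, R(x) = 7, and match powers of x.
Initial conditions: a_0 = 1, a_1 = 3.
Setting the coefficient of each power of x to zero and solving order by order (substituting the coefficients already found):
  x^0: 2 a_2 + 7 a_0 = 0  ->  2 a_2 = -7 a_0 = -7  ->  a_2 = -7/2
  x^1: 6 a_3 + 4 a_1 = 0  ->  6 a_3 = -4 a_1 = -12  ->  a_3 = -2
  x^2: 12 a_4 + a_2 = 0  ->  12 a_4 = -a_2 = 7/2  ->  a_4 = 7/24
  x^3: 20 a_5 - 2 a_3 = 0  ->  20 a_5 = 2 a_3 = -4  ->  a_5 = -1/5
Truncated series: y(x) = 1 + 3 x - (7/2) x^2 - 2 x^3 + (7/24) x^4 - (1/5) x^5 + O(x^6).

a_0 = 1; a_1 = 3; a_2 = -7/2; a_3 = -2; a_4 = 7/24; a_5 = -1/5


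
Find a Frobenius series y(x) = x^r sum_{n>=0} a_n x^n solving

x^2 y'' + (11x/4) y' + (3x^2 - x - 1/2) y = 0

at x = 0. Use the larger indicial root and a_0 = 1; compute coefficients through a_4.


Write in Frobenius form y'' + (p(x)/x) y' + (q(x)/x^2) y = 0:
  p(x) = 11/4,  q(x) = 3x^2 - x - 1/2.
Indicial equation: r(r-1) + (11/4) r + (-1/2) = 0 -> roots r_1 = 1/4, r_2 = -2.
Take r = r_1 = 1/4. Let y(x) = x^r sum_{n>=0} a_n x^n with a_0 = 1.
Substitute y = x^r sum a_n x^n and match x^{r+n}. The recurrence is
  D(n) a_n - 1 a_{n-1} + 3 a_{n-2} = 0,  where D(n) = (r+n)(r+n-1) + (11/4)(r+n) + (-1/2).
  a_n = [1 a_{n-1} - 3 a_{n-2}] / D(n).
Since the indicial polynomial factors as (r - r_1)(r - r_2), D(n) = (r_1 + n - r_1)(r_1 + n - r_2) = n(n + 9/4).
Evaluating step by step (a_0 = 1):
  n = 1: D(1) = 1(1 + 9/4) = 13/4; numerator = 1(1) = 1; a_1 = (1)/(13/4) = 4/13
  n = 2: D(2) = 2(2 + 9/4) = 17/2; numerator = 1(4/13) - 3(1) = -35/13; a_2 = (-35/13)/(17/2) = -70/221
  n = 3: D(3) = 3(3 + 9/4) = 63/4; numerator = 1(-70/221) - 3(4/13) = -274/221; a_3 = (-274/221)/(63/4) = -1096/13923
  n = 4: D(4) = 4(4 + 9/4) = 25; numerator = 1(-1096/13923) - 3(-70/221) = 12134/13923; a_4 = (12134/13923)/(25) = 12134/348075

r = 1/4; a_0 = 1; a_1 = 4/13; a_2 = -70/221; a_3 = -1096/13923; a_4 = 12134/348075


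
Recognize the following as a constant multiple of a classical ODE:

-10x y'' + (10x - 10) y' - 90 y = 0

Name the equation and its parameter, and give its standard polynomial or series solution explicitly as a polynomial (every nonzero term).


All three coefficients share the factor -10; dividing through by -10 gives  x y'' + (1 - x) y' + 9 y = 0.
This matches the Laguerre equation x y'' + (1 - x) y' + n y = 0 with n = 9; the polynomial solution is L_9(x).
With y = sum_k a_k x^k, matching x^k gives (k+1)k a_{k+1} + (k+1) a_{k+1} - k a_k + n a_k = 0, i.e. (k+1)^2 a_{k+1} = (k - n) a_k = (k - 9) a_k. The right side vanishes at k = 9, so the series terminates at degree 9.
Standard normalization L_n(0) = 1 gives a_0 = 1. Work upward with a_{k+1} = (k - 9) a_k / (k+1)^2:
  a_1 = (0 - 9)(1) / 1^2 = -9/1 = -9
  a_2 = (1 - 9)(-9) / 2^2 = 72/4 = 18
  a_3 = (2 - 9)(18) / 3^2 = -126/9 = -14
  a_4 = (3 - 9)(-14) / 4^2 = 84/16 = 21/4
  a_5 = (4 - 9)(21/4) / 5^2 = (-105/4)/25 = -21/20
  a_6 = (5 - 9)(-21/20) / 6^2 = (21/5)/36 = 7/60
  a_7 = (6 - 9)(7/60) / 7^2 = (-7/20)/49 = -1/140
  a_8 = (7 - 9)(-1/140) / 8^2 = (1/70)/64 = 1/4480
  a_9 = (8 - 9)(1/4480) / 9^2 = (-1/4480)/81 = -1/362880
Hence L_9(x) = -x^9/362880 + x^8/4480 - x^7/140 + 7 x^6/60 - 21 x^5/20 + 21 x^4/4 - 14 x^3 + 18 x^2 - 9 x + 1.

L_9(x); series = -x^9/362880 + x^8/4480 - x^7/140 + 7 x^6/60 - 21 x^5/20 + 21 x^4/4 - 14 x^3 + 18 x^2 - 9 x + 1


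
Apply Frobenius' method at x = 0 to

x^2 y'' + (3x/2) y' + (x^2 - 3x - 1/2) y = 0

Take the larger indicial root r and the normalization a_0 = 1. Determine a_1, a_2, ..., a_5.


Write in Frobenius form y'' + (p(x)/x) y' + (q(x)/x^2) y = 0:
  p(x) = 3/2,  q(x) = x^2 - 3x - 1/2.
Indicial equation: r(r-1) + (3/2) r + (-1/2) = 0 -> roots r_1 = 1/2, r_2 = -1.
Take r = r_1 = 1/2. Let y(x) = x^r sum_{n>=0} a_n x^n with a_0 = 1.
Substitute y = x^r sum a_n x^n and match x^{r+n}. The recurrence is
  D(n) a_n - 3 a_{n-1} + 1 a_{n-2} = 0,  where D(n) = (r+n)(r+n-1) + (3/2)(r+n) + (-1/2).
  a_n = [3 a_{n-1} - 1 a_{n-2}] / D(n).
Since the indicial polynomial factors as (r - r_1)(r - r_2), D(n) = (r_1 + n - r_1)(r_1 + n - r_2) = n(n + 3/2).
Evaluating step by step (a_0 = 1):
  n = 1: D(1) = 1(1 + 3/2) = 5/2; numerator = 3(1) = 3; a_1 = (3)/(5/2) = 6/5
  n = 2: D(2) = 2(2 + 3/2) = 7; numerator = 3(6/5) - 1(1) = 13/5; a_2 = (13/5)/(7) = 13/35
  n = 3: D(3) = 3(3 + 3/2) = 27/2; numerator = 3(13/35) - 1(6/5) = -3/35; a_3 = (-3/35)/(27/2) = -2/315
  n = 4: D(4) = 4(4 + 3/2) = 22; numerator = 3(-2/315) - 1(13/35) = -41/105; a_4 = (-41/105)/(22) = -41/2310
  n = 5: D(5) = 5(5 + 3/2) = 65/2; numerator = 3(-41/2310) - 1(-2/315) = -65/1386; a_5 = (-65/1386)/(65/2) = -1/693

r = 1/2; a_0 = 1; a_1 = 6/5; a_2 = 13/35; a_3 = -2/315; a_4 = -41/2310; a_5 = -1/693


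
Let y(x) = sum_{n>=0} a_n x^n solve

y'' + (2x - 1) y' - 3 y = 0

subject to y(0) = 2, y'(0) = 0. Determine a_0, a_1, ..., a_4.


Ansatz: y(x) = sum_{n>=0} a_n x^n, so y'(x) = sum_{n>=1} n a_n x^(n-1) and y''(x) = sum_{n>=2} n(n-1) a_n x^(n-2).
Substitute into P(x) y'' + Q(x) y' + R(x) y = 0 with P(x) = 1, Q(x) = 2x - 1, R(x) = -3, and match powers of x.
Initial conditions: a_0 = 2, a_1 = 0.
Setting the coefficient of each power of x to zero and solving order by order (substituting the coefficients already found):
  x^0: 2 a_2 - a_1 - 3 a_0 = 0  ->  2 a_2 = a_1 + 3 a_0 = 6  ->  a_2 = 3
  x^1: 6 a_3 - 2 a_2 - a_1 = 0  ->  6 a_3 = 2 a_2 + a_1 = 6  ->  a_3 = 1
  x^2: 12 a_4 - 3 a_3 + a_2 = 0  ->  12 a_4 = 3 a_3 - a_2 = 0  ->  a_4 = 0
Truncated series: y(x) = 2 + 3 x^2 + x^3 + O(x^5).

a_0 = 2; a_1 = 0; a_2 = 3; a_3 = 1; a_4 = 0


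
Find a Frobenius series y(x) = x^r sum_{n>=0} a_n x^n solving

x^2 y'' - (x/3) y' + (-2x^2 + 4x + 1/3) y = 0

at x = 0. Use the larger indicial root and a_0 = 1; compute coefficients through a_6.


Write in Frobenius form y'' + (p(x)/x) y' + (q(x)/x^2) y = 0:
  p(x) = -1/3,  q(x) = -2x^2 + 4x + 1/3.
Indicial equation: r(r-1) + (-1/3) r + (1/3) = 0 -> roots r_1 = 1, r_2 = 1/3.
Take r = r_1 = 1. Let y(x) = x^r sum_{n>=0} a_n x^n with a_0 = 1.
Substitute y = x^r sum a_n x^n and match x^{r+n}. The recurrence is
  D(n) a_n + 4 a_{n-1} - 2 a_{n-2} = 0,  where D(n) = (r+n)(r+n-1) + (-1/3)(r+n) + (1/3).
  a_n = [-4 a_{n-1} + 2 a_{n-2}] / D(n).
Since the indicial polynomial factors as (r - r_1)(r - r_2), D(n) = (r_1 + n - r_1)(r_1 + n - r_2) = n(n + 2/3).
Evaluating step by step (a_0 = 1):
  n = 1: D(1) = 1(1 + 2/3) = 5/3; numerator = -4(1) = -4; a_1 = (-4)/(5/3) = -12/5
  n = 2: D(2) = 2(2 + 2/3) = 16/3; numerator = -4(-12/5) + 2(1) = 58/5; a_2 = (58/5)/(16/3) = 87/40
  n = 3: D(3) = 3(3 + 2/3) = 11; numerator = -4(87/40) + 2(-12/5) = -27/2; a_3 = (-27/2)/(11) = -27/22
  n = 4: D(4) = 4(4 + 2/3) = 56/3; numerator = -4(-27/22) + 2(87/40) = 2037/220; a_4 = (2037/220)/(56/3) = 873/1760
  n = 5: D(5) = 5(5 + 2/3) = 85/3; numerator = -4(873/1760) + 2(-27/22) = -1953/440; a_5 = (-1953/440)/(85/3) = -5859/37400
  n = 6: D(6) = 6(6 + 2/3) = 40; numerator = -4(-5859/37400) + 2(873/1760) = 11007/6800; a_6 = (11007/6800)/(40) = 11007/272000

r = 1; a_0 = 1; a_1 = -12/5; a_2 = 87/40; a_3 = -27/22; a_4 = 873/1760; a_5 = -5859/37400; a_6 = 11007/272000


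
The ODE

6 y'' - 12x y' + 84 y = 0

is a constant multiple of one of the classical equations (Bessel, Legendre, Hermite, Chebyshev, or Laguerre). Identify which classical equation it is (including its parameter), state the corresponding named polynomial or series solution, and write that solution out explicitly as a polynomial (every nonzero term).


All three coefficients share the factor 6; dividing through by 6 gives  y'' - 2x y' + 14 y = 0.
This matches the Hermite equation y'' - 2x y' + 2n y = 0 with 2n = 14, so n = 7; the polynomial solution is H_7(x).
With y = sum_k a_k x^k, matching x^k gives (k+2)(k+1) a_{k+2} = 2(k - n) a_k = 2(k - 7) a_k. The right side vanishes at k = 7, so the series with the parity of 7 terminates at degree 7.
Standard normalization: leading coefficient of H_n is 2^n, so a_7 = 2^7 = 128. Work downward with a_k = (k+1)(k+2) a_{k+2} / (2(k - n)):
  a_5 = (6)(7)(128) / (2(5 - 7)) = 5376/(-4) = -1344
  a_3 = (4)(5)(-1344) / (2(3 - 7)) = -26880/(-8) = 3360
  a_1 = (2)(3)(3360) / (2(1 - 7)) = 20160/(-12) = -1680
Hence H_7(x) = 128 x^7 - 1344 x^5 + 3360 x^3 - 1680 x.

H_7(x); series = 128 x^7 - 1344 x^5 + 3360 x^3 - 1680 x


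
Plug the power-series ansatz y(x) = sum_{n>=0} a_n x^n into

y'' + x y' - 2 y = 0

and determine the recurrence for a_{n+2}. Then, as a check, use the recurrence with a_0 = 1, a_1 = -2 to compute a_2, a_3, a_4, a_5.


Substitute y = sum_n a_n x^n.
y''(x) has coefficient (n+2)(n+1) a_{n+2} at x^n;
x y'(x) has coefficient n a_n at x^n (shift);
-2 y(x) has coefficient -2 a_n at x^n.
Matching x^n: (n+2)(n+1) a_{n+2} + (n - 2) a_n = 0.
Thus a_{n+2} = (-n + 2) / ((n+1)(n+2)) * a_n.

Check with a_0 = 1, a_1 = -2 (apply the recurrence for n = 0, 1, 2, 3): a_0 = 1, a_1 = -2, a_2 = 1, a_3 = -1/3, a_4 = 0, a_5 = 1/60.

a_(n+2) = (-n + 2) / ((n+1)(n+2)) * a_n; check: a_0 = 1, a_1 = -2, a_2 = 1, a_3 = -1/3, a_4 = 0, a_5 = 1/60


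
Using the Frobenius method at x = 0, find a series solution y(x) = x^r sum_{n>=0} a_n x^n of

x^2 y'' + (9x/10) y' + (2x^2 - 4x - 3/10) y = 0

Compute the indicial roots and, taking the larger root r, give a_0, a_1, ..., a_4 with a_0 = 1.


Write in Frobenius form y'' + (p(x)/x) y' + (q(x)/x^2) y = 0:
  p(x) = 9/10,  q(x) = 2x^2 - 4x - 3/10.
Indicial equation: r(r-1) + (9/10) r + (-3/10) = 0 -> roots r_1 = 3/5, r_2 = -1/2.
Take r = r_1 = 3/5. Let y(x) = x^r sum_{n>=0} a_n x^n with a_0 = 1.
Substitute y = x^r sum a_n x^n and match x^{r+n}. The recurrence is
  D(n) a_n - 4 a_{n-1} + 2 a_{n-2} = 0,  where D(n) = (r+n)(r+n-1) + (9/10)(r+n) + (-3/10).
  a_n = [4 a_{n-1} - 2 a_{n-2}] / D(n).
Since the indicial polynomial factors as (r - r_1)(r - r_2), D(n) = (r_1 + n - r_1)(r_1 + n - r_2) = n(n + 11/10).
Evaluating step by step (a_0 = 1):
  n = 1: D(1) = 1(1 + 11/10) = 21/10; numerator = 4(1) = 4; a_1 = (4)/(21/10) = 40/21
  n = 2: D(2) = 2(2 + 11/10) = 31/5; numerator = 4(40/21) - 2(1) = 118/21; a_2 = (118/21)/(31/5) = 590/651
  n = 3: D(3) = 3(3 + 11/10) = 123/10; numerator = 4(590/651) - 2(40/21) = -40/217; a_3 = (-40/217)/(123/10) = -400/26691
  n = 4: D(4) = 4(4 + 11/10) = 102/5; numerator = 4(-400/26691) - 2(590/651) = -2380/1271; a_4 = (-2380/1271)/(102/5) = -350/3813

r = 3/5; a_0 = 1; a_1 = 40/21; a_2 = 590/651; a_3 = -400/26691; a_4 = -350/3813


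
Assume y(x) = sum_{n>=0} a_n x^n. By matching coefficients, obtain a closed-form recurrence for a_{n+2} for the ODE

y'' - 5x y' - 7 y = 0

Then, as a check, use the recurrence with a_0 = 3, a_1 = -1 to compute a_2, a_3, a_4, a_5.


Substitute y = sum_n a_n x^n.
y''(x) has coefficient (n+2)(n+1) a_{n+2} at x^n;
-5 x y'(x) has coefficient -5 n a_n at x^n (shift);
-7 y(x) has coefficient -7 a_n at x^n.
Matching x^n: (n+2)(n+1) a_{n+2} + (-5n - 7) a_n = 0.
Thus a_{n+2} = (5n + 7) / ((n+1)(n+2)) * a_n.

Check with a_0 = 3, a_1 = -1 (apply the recurrence for n = 0, 1, 2, 3): a_0 = 3, a_1 = -1, a_2 = 21/2, a_3 = -2, a_4 = 119/8, a_5 = -11/5.

a_(n+2) = (5n + 7) / ((n+1)(n+2)) * a_n; check: a_0 = 3, a_1 = -1, a_2 = 21/2, a_3 = -2, a_4 = 119/8, a_5 = -11/5


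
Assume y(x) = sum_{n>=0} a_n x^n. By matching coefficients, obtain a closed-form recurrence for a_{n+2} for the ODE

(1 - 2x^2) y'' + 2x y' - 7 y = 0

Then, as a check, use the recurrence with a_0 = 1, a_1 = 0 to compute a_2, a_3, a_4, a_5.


Substitute y = sum_n a_n x^n.
(1 - 2 x^2) y'' contributes (n+2)(n+1) a_{n+2} - 2 n(n-1) a_n at x^n.
2 x y'(x) contributes 2 n a_n at x^n.
-7 y(x) contributes -7 a_n at x^n.
Matching x^n: (n+2)(n+1) a_{n+2} + (-2 n(n-1) + 2 n - 7) a_n = 0.
Thus a_{n+2} = (2 n(n-1) - 2 n + 7) / ((n+1)(n+2)) * a_n.

Check with a_0 = 1, a_1 = 0 (apply the recurrence for n = 0, 1, 2, 3): a_0 = 1, a_1 = 0, a_2 = 7/2, a_3 = 0, a_4 = 49/24, a_5 = 0.

a_(n+2) = (2 n(n-1) - 2 n + 7) / ((n+1)(n+2)) * a_n; check: a_0 = 1, a_1 = 0, a_2 = 7/2, a_3 = 0, a_4 = 49/24, a_5 = 0


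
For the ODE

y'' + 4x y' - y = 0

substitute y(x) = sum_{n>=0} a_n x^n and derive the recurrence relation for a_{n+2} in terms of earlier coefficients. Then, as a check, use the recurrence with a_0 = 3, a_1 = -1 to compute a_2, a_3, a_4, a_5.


Substitute y = sum_n a_n x^n.
y''(x) has coefficient (n+2)(n+1) a_{n+2} at x^n;
4 x y'(x) has coefficient 4 n a_n at x^n (shift);
-y(x) has coefficient -1 a_n at x^n.
Matching x^n: (n+2)(n+1) a_{n+2} + (4n - 1) a_n = 0.
Thus a_{n+2} = (-4n + 1) / ((n+1)(n+2)) * a_n.

Check with a_0 = 3, a_1 = -1 (apply the recurrence for n = 0, 1, 2, 3): a_0 = 3, a_1 = -1, a_2 = 3/2, a_3 = 1/2, a_4 = -7/8, a_5 = -11/40.

a_(n+2) = (-4n + 1) / ((n+1)(n+2)) * a_n; check: a_0 = 3, a_1 = -1, a_2 = 3/2, a_3 = 1/2, a_4 = -7/8, a_5 = -11/40


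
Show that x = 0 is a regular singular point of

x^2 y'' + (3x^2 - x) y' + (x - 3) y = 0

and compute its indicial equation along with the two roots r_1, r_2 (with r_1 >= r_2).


Divide by x^2 to reach normal form y'' + P_1(x) y' + P_2(x) y = 0 with P_1(x) = 3 - 1/x and P_2(x) = 1/x - 3/x^2.
x = 0 is a singular point because the y'-coefficient 3 - 1/x has a pole at x = 0 and the y-coefficient 1/x - 3/x^2 has a pole at x = 0.
It is a regular singular point because x P_1(x) = p(x) = 3x - 1 and x^2 P_2(x) = q(x) = x - 3 are polynomials, hence analytic at x = 0.
p(0) = -1,  q(0) = -3.
Indicial equation: r(r-1) + p(0) r + q(0) = 0, i.e. r^2 + (p(0) - 1) r + q(0) = 0, i.e. r^2 - 2 r - 3 = 0.
Discriminant: (-2)^2 - 4(-3) = 16, so r = (2 ± 4)/2.
Solving: r_1 = 3, r_2 = -1.

indicial: r^2 - 2 r - 3 = 0; roots r_1 = 3, r_2 = -1


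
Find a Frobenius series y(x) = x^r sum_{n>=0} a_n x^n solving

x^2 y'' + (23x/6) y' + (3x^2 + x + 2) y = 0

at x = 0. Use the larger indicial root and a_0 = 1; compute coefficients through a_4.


Write in Frobenius form y'' + (p(x)/x) y' + (q(x)/x^2) y = 0:
  p(x) = 23/6,  q(x) = 3x^2 + x + 2.
Indicial equation: r(r-1) + (23/6) r + (2) = 0 -> roots r_1 = -4/3, r_2 = -3/2.
Take r = r_1 = -4/3. Let y(x) = x^r sum_{n>=0} a_n x^n with a_0 = 1.
Substitute y = x^r sum a_n x^n and match x^{r+n}. The recurrence is
  D(n) a_n + 1 a_{n-1} + 3 a_{n-2} = 0,  where D(n) = (r+n)(r+n-1) + (23/6)(r+n) + (2).
  a_n = [-1 a_{n-1} - 3 a_{n-2}] / D(n).
Since the indicial polynomial factors as (r - r_1)(r - r_2), D(n) = (r_1 + n - r_1)(r_1 + n - r_2) = n(n + 1/6).
Evaluating step by step (a_0 = 1):
  n = 1: D(1) = 1(1 + 1/6) = 7/6; numerator = -1(1) = -1; a_1 = (-1)/(7/6) = -6/7
  n = 2: D(2) = 2(2 + 1/6) = 13/3; numerator = -1(-6/7) - 3(1) = -15/7; a_2 = (-15/7)/(13/3) = -45/91
  n = 3: D(3) = 3(3 + 1/6) = 19/2; numerator = -1(-45/91) - 3(-6/7) = 279/91; a_3 = (279/91)/(19/2) = 558/1729
  n = 4: D(4) = 4(4 + 1/6) = 50/3; numerator = -1(558/1729) - 3(-45/91) = 2007/1729; a_4 = (2007/1729)/(50/3) = 6021/86450

r = -4/3; a_0 = 1; a_1 = -6/7; a_2 = -45/91; a_3 = 558/1729; a_4 = 6021/86450


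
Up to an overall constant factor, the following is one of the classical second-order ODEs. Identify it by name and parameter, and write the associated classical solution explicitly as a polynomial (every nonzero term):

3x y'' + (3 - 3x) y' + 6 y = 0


All three coefficients share the factor 3; dividing through by 3 gives  x y'' + (1 - x) y' + 2 y = 0.
This matches the Laguerre equation x y'' + (1 - x) y' + n y = 0 with n = 2; the polynomial solution is L_2(x).
With y = sum_k a_k x^k, matching x^k gives (k+1)k a_{k+1} + (k+1) a_{k+1} - k a_k + n a_k = 0, i.e. (k+1)^2 a_{k+1} = (k - n) a_k = (k - 2) a_k. The right side vanishes at k = 2, so the series terminates at degree 2.
Standard normalization L_n(0) = 1 gives a_0 = 1. Work upward with a_{k+1} = (k - 2) a_k / (k+1)^2:
  a_1 = (0 - 2)(1) / 1^2 = -2/1 = -2
  a_2 = (1 - 2)(-2) / 2^2 = 2/4 = 1/2
Hence L_2(x) = x^2/2 - 2 x + 1.

L_2(x); series = x^2/2 - 2 x + 1


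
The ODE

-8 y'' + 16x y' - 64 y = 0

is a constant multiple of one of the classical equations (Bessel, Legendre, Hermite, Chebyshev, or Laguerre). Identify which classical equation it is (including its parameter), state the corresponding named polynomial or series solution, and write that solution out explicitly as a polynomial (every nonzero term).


All three coefficients share the factor -8; dividing through by -8 gives  y'' - 2x y' + 8 y = 0.
This matches the Hermite equation y'' - 2x y' + 2n y = 0 with 2n = 8, so n = 4; the polynomial solution is H_4(x).
With y = sum_k a_k x^k, matching x^k gives (k+2)(k+1) a_{k+2} = 2(k - n) a_k = 2(k - 4) a_k. The right side vanishes at k = 4, so the series with the parity of 4 terminates at degree 4.
Standard normalization: leading coefficient of H_n is 2^n, so a_4 = 2^4 = 16. Work downward with a_k = (k+1)(k+2) a_{k+2} / (2(k - n)):
  a_2 = (3)(4)(16) / (2(2 - 4)) = 192/(-4) = -48
  a_0 = (1)(2)(-48) / (2(0 - 4)) = -96/(-8) = 12
Hence H_4(x) = 16 x^4 - 48 x^2 + 12.

H_4(x); series = 16 x^4 - 48 x^2 + 12


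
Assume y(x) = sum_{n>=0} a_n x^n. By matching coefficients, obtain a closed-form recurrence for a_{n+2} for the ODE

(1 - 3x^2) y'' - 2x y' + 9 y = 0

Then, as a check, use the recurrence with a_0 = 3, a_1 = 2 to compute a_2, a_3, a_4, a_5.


Substitute y = sum_n a_n x^n.
(1 - 3 x^2) y'' contributes (n+2)(n+1) a_{n+2} - 3 n(n-1) a_n at x^n.
-2 x y'(x) contributes -2 n a_n at x^n.
9 y(x) contributes 9 a_n at x^n.
Matching x^n: (n+2)(n+1) a_{n+2} + (-3 n(n-1) - 2 n + 9) a_n = 0.
Thus a_{n+2} = (3 n(n-1) + 2 n - 9) / ((n+1)(n+2)) * a_n.

Check with a_0 = 3, a_1 = 2 (apply the recurrence for n = 0, 1, 2, 3): a_0 = 3, a_1 = 2, a_2 = -27/2, a_3 = -7/3, a_4 = -9/8, a_5 = -7/4.

a_(n+2) = (3 n(n-1) + 2 n - 9) / ((n+1)(n+2)) * a_n; check: a_0 = 3, a_1 = 2, a_2 = -27/2, a_3 = -7/3, a_4 = -9/8, a_5 = -7/4


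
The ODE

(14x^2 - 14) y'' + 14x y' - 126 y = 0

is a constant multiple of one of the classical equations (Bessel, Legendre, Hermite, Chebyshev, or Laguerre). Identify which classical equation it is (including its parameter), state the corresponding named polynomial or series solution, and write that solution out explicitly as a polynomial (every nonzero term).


All three coefficients share the factor -14; dividing through by -14 gives  (1 - x^2) y'' - x y' + 9 y = 0.
This matches the Chebyshev equation (1 - x^2) y'' - x y' + n^2 y = 0 (note the -x y' term, not -2x y') with n^2 = 9, so n = 3; the polynomial solution is T_3(x).
With y = sum_k a_k x^k, matching x^k gives (k+2)(k+1) a_{k+2} = (k^2 - n^2) a_k = (k - 3)(k + 3) a_k. The right side vanishes at k = 3, so the series with the parity of 3 terminates at degree 3.
Standard normalization: leading coefficient of T_n is 2^(n-1), so a_3 = 2^2 = 4. Work downward with a_k = (k+1)(k+2) a_{k+2} / ((k - 3)(k + 3)):
  a_1 = (2)(3)(4) / ((1 - 3)(1 + 3)) = 24/(-8) = -3
Hence T_3(x) = 4 x^3 - 3 x.

T_3(x); series = 4 x^3 - 3 x


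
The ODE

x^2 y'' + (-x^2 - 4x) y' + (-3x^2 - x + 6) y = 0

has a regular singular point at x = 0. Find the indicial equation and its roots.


Divide by x^2 to reach normal form y'' + P_1(x) y' + P_2(x) y = 0 with P_1(x) = -1 - 4/x and P_2(x) = -3 - 1/x + 6/x^2.
x = 0 is a singular point because the y'-coefficient -1 - 4/x has a pole at x = 0 and the y-coefficient -3 - 1/x + 6/x^2 has a pole at x = 0.
It is a regular singular point because x P_1(x) = p(x) = -x - 4 and x^2 P_2(x) = q(x) = -3x^2 - x + 6 are polynomials, hence analytic at x = 0.
p(0) = -4,  q(0) = 6.
Indicial equation: r(r-1) + p(0) r + q(0) = 0, i.e. r^2 + (p(0) - 1) r + q(0) = 0, i.e. r^2 - 5 r + 6 = 0.
Discriminant: (-5)^2 - 4(6) = 1, so r = (5 ± 1)/2.
Solving: r_1 = 3, r_2 = 2.

indicial: r^2 - 5 r + 6 = 0; roots r_1 = 3, r_2 = 2


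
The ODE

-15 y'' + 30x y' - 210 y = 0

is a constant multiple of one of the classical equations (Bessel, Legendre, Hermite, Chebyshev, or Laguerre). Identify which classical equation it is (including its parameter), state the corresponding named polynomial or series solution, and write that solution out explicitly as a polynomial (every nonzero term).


All three coefficients share the factor -15; dividing through by -15 gives  y'' - 2x y' + 14 y = 0.
This matches the Hermite equation y'' - 2x y' + 2n y = 0 with 2n = 14, so n = 7; the polynomial solution is H_7(x).
With y = sum_k a_k x^k, matching x^k gives (k+2)(k+1) a_{k+2} = 2(k - n) a_k = 2(k - 7) a_k. The right side vanishes at k = 7, so the series with the parity of 7 terminates at degree 7.
Standard normalization: leading coefficient of H_n is 2^n, so a_7 = 2^7 = 128. Work downward with a_k = (k+1)(k+2) a_{k+2} / (2(k - n)):
  a_5 = (6)(7)(128) / (2(5 - 7)) = 5376/(-4) = -1344
  a_3 = (4)(5)(-1344) / (2(3 - 7)) = -26880/(-8) = 3360
  a_1 = (2)(3)(3360) / (2(1 - 7)) = 20160/(-12) = -1680
Hence H_7(x) = 128 x^7 - 1344 x^5 + 3360 x^3 - 1680 x.

H_7(x); series = 128 x^7 - 1344 x^5 + 3360 x^3 - 1680 x


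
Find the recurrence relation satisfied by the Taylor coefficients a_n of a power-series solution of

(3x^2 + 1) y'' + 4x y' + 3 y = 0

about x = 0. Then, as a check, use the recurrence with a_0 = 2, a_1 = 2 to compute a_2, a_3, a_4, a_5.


Substitute y = sum_n a_n x^n.
(1 + 3 x^2) y'' contributes (n+2)(n+1) a_{n+2} + 3 n(n-1) a_n at x^n.
4 x y'(x) contributes 4 n a_n at x^n.
3 y(x) contributes 3 a_n at x^n.
Matching x^n: (n+2)(n+1) a_{n+2} + (3 n(n-1) + 4 n + 3) a_n = 0.
Thus a_{n+2} = (-3 n(n-1) - 4 n - 3) / ((n+1)(n+2)) * a_n.

Check with a_0 = 2, a_1 = 2 (apply the recurrence for n = 0, 1, 2, 3): a_0 = 2, a_1 = 2, a_2 = -3, a_3 = -7/3, a_4 = 17/4, a_5 = 77/20.

a_(n+2) = (-3 n(n-1) - 4 n - 3) / ((n+1)(n+2)) * a_n; check: a_0 = 2, a_1 = 2, a_2 = -3, a_3 = -7/3, a_4 = 17/4, a_5 = 77/20


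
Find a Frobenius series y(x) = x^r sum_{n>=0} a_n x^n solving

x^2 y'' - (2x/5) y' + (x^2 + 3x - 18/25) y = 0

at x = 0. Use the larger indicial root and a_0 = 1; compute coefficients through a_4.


Write in Frobenius form y'' + (p(x)/x) y' + (q(x)/x^2) y = 0:
  p(x) = -2/5,  q(x) = x^2 + 3x - 18/25.
Indicial equation: r(r-1) + (-2/5) r + (-18/25) = 0 -> roots r_1 = 9/5, r_2 = -2/5.
Take r = r_1 = 9/5. Let y(x) = x^r sum_{n>=0} a_n x^n with a_0 = 1.
Substitute y = x^r sum a_n x^n and match x^{r+n}. The recurrence is
  D(n) a_n + 3 a_{n-1} + 1 a_{n-2} = 0,  where D(n) = (r+n)(r+n-1) + (-2/5)(r+n) + (-18/25).
  a_n = [-3 a_{n-1} - 1 a_{n-2}] / D(n).
Since the indicial polynomial factors as (r - r_1)(r - r_2), D(n) = (r_1 + n - r_1)(r_1 + n - r_2) = n(n + 11/5).
Evaluating step by step (a_0 = 1):
  n = 1: D(1) = 1(1 + 11/5) = 16/5; numerator = -3(1) = -3; a_1 = (-3)/(16/5) = -15/16
  n = 2: D(2) = 2(2 + 11/5) = 42/5; numerator = -3(-15/16) - 1(1) = 29/16; a_2 = (29/16)/(42/5) = 145/672
  n = 3: D(3) = 3(3 + 11/5) = 78/5; numerator = -3(145/672) - 1(-15/16) = 65/224; a_3 = (65/224)/(78/5) = 25/1344
  n = 4: D(4) = 4(4 + 11/5) = 124/5; numerator = -3(25/1344) - 1(145/672) = -365/1344; a_4 = (-365/1344)/(124/5) = -1825/166656

r = 9/5; a_0 = 1; a_1 = -15/16; a_2 = 145/672; a_3 = 25/1344; a_4 = -1825/166656


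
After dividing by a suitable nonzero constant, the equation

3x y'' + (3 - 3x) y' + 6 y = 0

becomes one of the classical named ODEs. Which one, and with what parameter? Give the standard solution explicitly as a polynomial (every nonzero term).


All three coefficients share the factor 3; dividing through by 3 gives  x y'' + (1 - x) y' + 2 y = 0.
This matches the Laguerre equation x y'' + (1 - x) y' + n y = 0 with n = 2; the polynomial solution is L_2(x).
With y = sum_k a_k x^k, matching x^k gives (k+1)k a_{k+1} + (k+1) a_{k+1} - k a_k + n a_k = 0, i.e. (k+1)^2 a_{k+1} = (k - n) a_k = (k - 2) a_k. The right side vanishes at k = 2, so the series terminates at degree 2.
Standard normalization L_n(0) = 1 gives a_0 = 1. Work upward with a_{k+1} = (k - 2) a_k / (k+1)^2:
  a_1 = (0 - 2)(1) / 1^2 = -2/1 = -2
  a_2 = (1 - 2)(-2) / 2^2 = 2/4 = 1/2
Hence L_2(x) = x^2/2 - 2 x + 1.

L_2(x); series = x^2/2 - 2 x + 1


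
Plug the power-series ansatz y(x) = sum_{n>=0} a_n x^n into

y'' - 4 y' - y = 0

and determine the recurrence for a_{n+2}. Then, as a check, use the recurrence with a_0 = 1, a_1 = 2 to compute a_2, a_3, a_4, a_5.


Substitute y = sum_n a_n x^n.
y''(x) has coefficient (n+2)(n+1) a_{n+2} at x^n;
-4 y'(x) has coefficient -4 (n+1) a_{n+1} at x^n;
-y(x) has coefficient -1 a_n at x^n.
Matching x^n: (n+2)(n+1) a_{n+2} - 4 (n+1) a_{n+1} - 1 a_n = 0.
Thus a_{n+2} = [4 (n+1) a_{n+1} + 1 a_n] / ((n+1)(n+2)).

Check with a_0 = 1, a_1 = 2 (apply the recurrence for n = 0, 1, 2, 3): a_0 = 1, a_1 = 2, a_2 = 9/2, a_3 = 19/3, a_4 = 161/24, a_5 = 341/60.

a_(n+2) = [4 (n+1) a_(n+1) + 1 a_n] / ((n+1)(n+2)); check: a_0 = 1, a_1 = 2, a_2 = 9/2, a_3 = 19/3, a_4 = 161/24, a_5 = 341/60


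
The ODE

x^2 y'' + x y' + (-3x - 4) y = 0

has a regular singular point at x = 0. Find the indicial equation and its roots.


Divide by x^2 to reach normal form y'' + P_1(x) y' + P_2(x) y = 0 with P_1(x) = 1/x and P_2(x) = -3/x - 4/x^2.
x = 0 is a singular point because the y'-coefficient 1/x has a pole at x = 0 and the y-coefficient -3/x - 4/x^2 has a pole at x = 0.
It is a regular singular point because x P_1(x) = p(x) = 1 and x^2 P_2(x) = q(x) = -3x - 4 are polynomials, hence analytic at x = 0.
p(0) = 1,  q(0) = -4.
Indicial equation: r(r-1) + p(0) r + q(0) = 0, i.e. r^2 + (p(0) - 1) r + q(0) = 0, i.e. r^2 - 4 = 0.
Discriminant: (0)^2 - 4(-4) = 16, so r = (0 ± 4)/2.
Solving: r_1 = 2, r_2 = -2.

indicial: r^2 - 4 = 0; roots r_1 = 2, r_2 = -2


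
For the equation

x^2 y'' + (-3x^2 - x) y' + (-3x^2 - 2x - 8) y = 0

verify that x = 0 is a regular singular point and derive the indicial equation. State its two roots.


Divide by x^2 to reach normal form y'' + P_1(x) y' + P_2(x) y = 0 with P_1(x) = -3 - 1/x and P_2(x) = -3 - 2/x - 8/x^2.
x = 0 is a singular point because the y'-coefficient -3 - 1/x has a pole at x = 0 and the y-coefficient -3 - 2/x - 8/x^2 has a pole at x = 0.
It is a regular singular point because x P_1(x) = p(x) = -3x - 1 and x^2 P_2(x) = q(x) = -3x^2 - 2x - 8 are polynomials, hence analytic at x = 0.
p(0) = -1,  q(0) = -8.
Indicial equation: r(r-1) + p(0) r + q(0) = 0, i.e. r^2 + (p(0) - 1) r + q(0) = 0, i.e. r^2 - 2 r - 8 = 0.
Discriminant: (-2)^2 - 4(-8) = 36, so r = (2 ± 6)/2.
Solving: r_1 = 4, r_2 = -2.

indicial: r^2 - 2 r - 8 = 0; roots r_1 = 4, r_2 = -2


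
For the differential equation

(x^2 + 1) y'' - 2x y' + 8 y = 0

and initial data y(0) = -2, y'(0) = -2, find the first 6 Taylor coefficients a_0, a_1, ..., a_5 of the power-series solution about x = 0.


Ansatz: y(x) = sum_{n>=0} a_n x^n, so y'(x) = sum_{n>=1} n a_n x^(n-1) and y''(x) = sum_{n>=2} n(n-1) a_n x^(n-2).
Substitute into P(x) y'' + Q(x) y' + R(x) y = 0 with P(x) = x^2 + 1, Q(x) = -2x, R(x) = 8, and match powers of x.
Initial conditions: a_0 = -2, a_1 = -2.
Setting the coefficient of each power of x to zero and solving order by order (substituting the coefficients already found):
  x^0: 2 a_2 + 8 a_0 = 0  ->  2 a_2 = -8 a_0 = 16  ->  a_2 = 8
  x^1: 6 a_3 + 6 a_1 = 0  ->  6 a_3 = -6 a_1 = 12  ->  a_3 = 2
  x^2: 12 a_4 + 6 a_2 = 0  ->  12 a_4 = -6 a_2 = -48  ->  a_4 = -4
  x^3: 20 a_5 + 8 a_3 = 0  ->  20 a_5 = -8 a_3 = -16  ->  a_5 = -4/5
Truncated series: y(x) = -2 - 2 x + 8 x^2 + 2 x^3 - 4 x^4 - (4/5) x^5 + O(x^6).

a_0 = -2; a_1 = -2; a_2 = 8; a_3 = 2; a_4 = -4; a_5 = -4/5


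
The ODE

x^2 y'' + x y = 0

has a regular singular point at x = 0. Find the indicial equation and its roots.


Divide by x^2 to reach normal form y'' + P_1(x) y' + P_2(x) y = 0 with P_1(x) = 0 and P_2(x) = 1/x.
x = 0 is a singular point because the y-coefficient 1/x has a pole at x = 0.
It is a regular singular point because x P_1(x) = p(x) = 0 and x^2 P_2(x) = q(x) = x are polynomials, hence analytic at x = 0.
p(0) = 0,  q(0) = 0.
Indicial equation: r(r-1) + p(0) r + q(0) = 0, i.e. r^2 + (p(0) - 1) r + q(0) = 0, i.e. r^2 - 1 r = 0.
Discriminant: (-1)^2 - 4(0) = 1, so r = (1 ± 1)/2.
Solving: r_1 = 1, r_2 = 0.

indicial: r^2 - 1 r = 0; roots r_1 = 1, r_2 = 0


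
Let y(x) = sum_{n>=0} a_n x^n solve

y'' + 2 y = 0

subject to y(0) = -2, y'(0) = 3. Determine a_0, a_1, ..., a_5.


Ansatz: y(x) = sum_{n>=0} a_n x^n, so y'(x) = sum_{n>=1} n a_n x^(n-1) and y''(x) = sum_{n>=2} n(n-1) a_n x^(n-2).
Substitute into P(x) y'' + Q(x) y' + R(x) y = 0 with P(x) = 1, Q(x) = 0, R(x) = 2, and match powers of x.
Initial conditions: a_0 = -2, a_1 = 3.
Setting the coefficient of each power of x to zero and solving order by order (substituting the coefficients already found):
  x^0: 2 a_2 + 2 a_0 = 0  ->  2 a_2 = -2 a_0 = 4  ->  a_2 = 2
  x^1: 6 a_3 + 2 a_1 = 0  ->  6 a_3 = -2 a_1 = -6  ->  a_3 = -1
  x^2: 12 a_4 + 2 a_2 = 0  ->  12 a_4 = -2 a_2 = -4  ->  a_4 = -1/3
  x^3: 20 a_5 + 2 a_3 = 0  ->  20 a_5 = -2 a_3 = 2  ->  a_5 = 1/10
Truncated series: y(x) = -2 + 3 x + 2 x^2 - x^3 - (1/3) x^4 + (1/10) x^5 + O(x^6).

a_0 = -2; a_1 = 3; a_2 = 2; a_3 = -1; a_4 = -1/3; a_5 = 1/10


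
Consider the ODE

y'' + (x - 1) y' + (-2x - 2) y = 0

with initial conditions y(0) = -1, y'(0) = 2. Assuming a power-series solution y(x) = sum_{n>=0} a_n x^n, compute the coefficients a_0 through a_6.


Ansatz: y(x) = sum_{n>=0} a_n x^n, so y'(x) = sum_{n>=1} n a_n x^(n-1) and y''(x) = sum_{n>=2} n(n-1) a_n x^(n-2).
Substitute into P(x) y'' + Q(x) y' + R(x) y = 0 with P(x) = 1, Q(x) = x - 1, R(x) = -2x - 2, and match powers of x.
Initial conditions: a_0 = -1, a_1 = 2.
Setting the coefficient of each power of x to zero and solving order by order (substituting the coefficients already found):
  x^0: 2 a_2 - a_1 - 2 a_0 = 0  ->  2 a_2 = a_1 + 2 a_0 = 0  ->  a_2 = 0
  x^1: 6 a_3 - 2 a_2 - a_1 - 2 a_0 = 0  ->  6 a_3 = 2 a_2 + a_1 + 2 a_0 = 0  ->  a_3 = 0
  x^2: 12 a_4 - 3 a_3 - 2 a_1 = 0  ->  12 a_4 = 3 a_3 + 2 a_1 = 4  ->  a_4 = 1/3
  x^3: 20 a_5 - 4 a_4 + a_3 - 2 a_2 = 0  ->  20 a_5 = 4 a_4 - a_3 + 2 a_2 = 4/3  ->  a_5 = 1/15
  x^4: 30 a_6 - 5 a_5 + 2 a_4 - 2 a_3 = 0  ->  30 a_6 = 5 a_5 - 2 a_4 + 2 a_3 = -1/3  ->  a_6 = -1/90
Truncated series: y(x) = -1 + 2 x + (1/3) x^4 + (1/15) x^5 - (1/90) x^6 + O(x^7).

a_0 = -1; a_1 = 2; a_2 = 0; a_3 = 0; a_4 = 1/3; a_5 = 1/15; a_6 = -1/90
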